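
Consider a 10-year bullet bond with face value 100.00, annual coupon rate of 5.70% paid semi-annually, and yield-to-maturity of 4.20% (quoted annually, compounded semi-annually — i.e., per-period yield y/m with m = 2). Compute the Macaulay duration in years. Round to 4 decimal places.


Coupon per period c = face * coupon_rate / m = 2.850000
Periods per year m = 2; per-period yield y/m = 0.021000
Number of cashflows N = 20
Cashflows (t years, CF_t, discount factor 1/(1+y/m)^(m*t), PV):
  t = 0.5000: CF_t = 2.850000, DF = 0.979432, PV = 2.791381
  t = 1.0000: CF_t = 2.850000, DF = 0.959287, PV = 2.733968
  t = 1.5000: CF_t = 2.850000, DF = 0.939556, PV = 2.677735
  t = 2.0000: CF_t = 2.850000, DF = 0.920231, PV = 2.622659
  t = 2.5000: CF_t = 2.850000, DF = 0.901304, PV = 2.568716
  t = 3.0000: CF_t = 2.850000, DF = 0.882766, PV = 2.515883
  t = 3.5000: CF_t = 2.850000, DF = 0.864609, PV = 2.464136
  t = 4.0000: CF_t = 2.850000, DF = 0.846826, PV = 2.413453
  t = 4.5000: CF_t = 2.850000, DF = 0.829408, PV = 2.363813
  t = 5.0000: CF_t = 2.850000, DF = 0.812349, PV = 2.315194
  t = 5.5000: CF_t = 2.850000, DF = 0.795640, PV = 2.267575
  t = 6.0000: CF_t = 2.850000, DF = 0.779276, PV = 2.220936
  t = 6.5000: CF_t = 2.850000, DF = 0.763247, PV = 2.175255
  t = 7.0000: CF_t = 2.850000, DF = 0.747549, PV = 2.130514
  t = 7.5000: CF_t = 2.850000, DF = 0.732173, PV = 2.086694
  t = 8.0000: CF_t = 2.850000, DF = 0.717114, PV = 2.043775
  t = 8.5000: CF_t = 2.850000, DF = 0.702364, PV = 2.001738
  t = 9.0000: CF_t = 2.850000, DF = 0.687918, PV = 1.960566
  t = 9.5000: CF_t = 2.850000, DF = 0.673769, PV = 1.920241
  t = 10.0000: CF_t = 102.850000, DF = 0.659911, PV = 67.871814
Price P = sum_t PV_t = 112.146047
Macaulay numerator sum_t t * PV_t:
  t * PV_t at t = 0.5000: 1.395690
  t * PV_t at t = 1.0000: 2.733968
  t * PV_t at t = 1.5000: 4.016603
  t * PV_t at t = 2.0000: 5.245319
  t * PV_t at t = 2.5000: 6.421791
  t * PV_t at t = 3.0000: 7.547648
  t * PV_t at t = 3.5000: 8.624476
  t * PV_t at t = 4.0000: 9.653814
  t * PV_t at t = 4.5000: 10.637160
  t * PV_t at t = 5.0000: 11.575971
  t * PV_t at t = 5.5000: 12.471664
  t * PV_t at t = 6.0000: 13.325613
  t * PV_t at t = 6.5000: 14.139159
  t * PV_t at t = 7.0000: 14.913601
  t * PV_t at t = 7.5000: 15.650204
  t * PV_t at t = 8.0000: 16.350196
  t * PV_t at t = 8.5000: 17.014773
  t * PV_t at t = 9.0000: 17.645095
  t * PV_t at t = 9.5000: 18.242290
  t * PV_t at t = 10.0000: 678.718136
Macaulay duration D = (sum_t t * PV_t) / P = 886.323172 / 112.146047 = 7.903294

Answer: Macaulay duration = 7.9033 years


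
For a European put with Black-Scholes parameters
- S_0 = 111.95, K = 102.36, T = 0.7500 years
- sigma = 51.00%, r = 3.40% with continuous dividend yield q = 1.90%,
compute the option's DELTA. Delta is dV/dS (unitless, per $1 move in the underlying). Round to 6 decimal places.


Answer: Delta = -0.322067

Derivation:
d1 = 0.4490739790; d2 = 0.0074010231
phi(d1) = 0.3606770741; exp(-qT) = 0.9858510507; exp(-rT) = 0.9748223790
N(-d1) = 0.3266891453
Delta = -exp(-qT) * N(-d1) = -0.9858510507 * 0.3266891453 = -0.322067


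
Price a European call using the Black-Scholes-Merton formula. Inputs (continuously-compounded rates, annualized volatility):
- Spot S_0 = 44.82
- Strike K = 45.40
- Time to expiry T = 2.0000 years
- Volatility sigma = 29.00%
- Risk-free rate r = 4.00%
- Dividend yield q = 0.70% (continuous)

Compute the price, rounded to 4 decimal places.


d1 = (ln(S/K) + (r - q + 0.5*sigma^2) * T) / (sigma * sqrt(T)) = 0.33463795
d2 = d1 - sigma * sqrt(T) = -0.07548398
exp(-rT) = 0.92311635; exp(-qT) = 0.98609754
C = S_0 * exp(-qT) * N(d1) - K * exp(-rT) * N(d2)
N(d1) = 0.63105089; N(d2) = 0.46991482
C = 44.8200 * 0.98609754 * 0.63105089 - 45.4000 * 0.92311635 * 0.46991482 = 8.1966

Answer: Price = 8.1966


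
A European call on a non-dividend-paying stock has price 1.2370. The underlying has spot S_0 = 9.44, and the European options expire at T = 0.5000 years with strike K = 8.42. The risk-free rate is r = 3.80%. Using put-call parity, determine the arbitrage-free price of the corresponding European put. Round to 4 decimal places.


Put-call parity: C - P = S_0 * exp(-qT) - K * exp(-rT).
S_0 * exp(-qT) = 9.4400 * 1.00000000 = 9.44000000
K * exp(-rT) = 8.4200 * 0.98117936 = 8.26153023
P = C - S*exp(-qT) + K*exp(-rT)
P = 1.2370 - 9.44000000 + 8.26153023 = 0.0585

Answer: Put price = 0.0585


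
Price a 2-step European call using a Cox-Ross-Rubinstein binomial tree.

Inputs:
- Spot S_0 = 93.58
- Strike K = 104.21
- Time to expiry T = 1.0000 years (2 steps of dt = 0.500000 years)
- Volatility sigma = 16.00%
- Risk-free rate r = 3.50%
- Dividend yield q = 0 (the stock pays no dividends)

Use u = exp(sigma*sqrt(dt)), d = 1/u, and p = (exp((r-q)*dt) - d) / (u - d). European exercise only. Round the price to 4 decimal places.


Answer: Price = V(0,0) = 3.8302

Derivation:
dt = T/N = 0.500000
u = exp(sigma*sqrt(dt)) = 1.119785; d = 1/u = 0.893028
p = (exp((r-q)*dt) - d) / (u - d) = 0.549600
Discount per step: exp(-r*dt) = 0.982652
Stock lattice S(k, i) with i counting down-moves:
  k=0: S(0,0) = 93.5800
  k=1: S(1,0) = 104.7895; S(1,1) = 83.5696
  k=2: S(2,0) = 117.3418; S(2,1) = 93.5800; S(2,2) = 74.6300
Terminal payoffs V(N, i) = max(S_T - K, 0):
  V(2,0) = 13.131778; V(2,1) = 0.000000; V(2,2) = 0.000000
Backward induction: V(k, i) = exp(-r*dt) * [p * V(k+1, i) + (1-p) * V(k+1, i+1)].
  V(1,0) = exp(-r*dt) * [p*13.131778 + (1-p)*0.000000] = 7.092024
  V(1,1) = exp(-r*dt) * [p*0.000000 + (1-p)*0.000000] = 0.000000
  V(0,0) = exp(-r*dt) * [p*7.092024 + (1-p)*0.000000] = 3.830160


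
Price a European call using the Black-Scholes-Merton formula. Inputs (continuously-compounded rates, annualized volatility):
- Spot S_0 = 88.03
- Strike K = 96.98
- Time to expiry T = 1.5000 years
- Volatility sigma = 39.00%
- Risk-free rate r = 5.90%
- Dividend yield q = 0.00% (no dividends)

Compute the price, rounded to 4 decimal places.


d1 = (ln(S/K) + (r - q + 0.5*sigma^2) * T) / (sigma * sqrt(T)) = 0.22139178
d2 = d1 - sigma * sqrt(T) = -0.25625872
exp(-rT) = 0.91530311; exp(-qT) = 1.00000000
C = S_0 * exp(-qT) * N(d1) - K * exp(-rT) * N(d2)
N(d1) = 0.58760630; N(d2) = 0.39887553
C = 88.0300 * 1.00000000 * 0.58760630 - 96.9800 * 0.91530311 * 0.39887553 = 16.3204

Answer: Price = 16.3204


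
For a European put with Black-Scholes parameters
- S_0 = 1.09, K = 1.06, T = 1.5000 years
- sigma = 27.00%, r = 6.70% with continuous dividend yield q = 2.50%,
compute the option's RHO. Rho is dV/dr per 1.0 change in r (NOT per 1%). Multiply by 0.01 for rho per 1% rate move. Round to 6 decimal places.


Answer: Rho = -0.656253

Derivation:
d1 = 0.4402543157; d2 = 0.1095732004
phi(d1) = 0.3620943505; exp(-qT) = 0.9631944177; exp(-rT) = 0.9043851124
N(-d2) = 0.4563739328
Rho = -K*T*exp(-rT)*N(-d2) = -1.0600 * 1.5000 * 0.9043851124 * 0.4563739328 = -0.656253


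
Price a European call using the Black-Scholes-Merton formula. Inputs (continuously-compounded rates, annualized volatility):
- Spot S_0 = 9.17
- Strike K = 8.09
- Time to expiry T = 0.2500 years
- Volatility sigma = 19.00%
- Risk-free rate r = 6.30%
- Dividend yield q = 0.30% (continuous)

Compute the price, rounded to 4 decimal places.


d1 = (ln(S/K) + (r - q + 0.5*sigma^2) * T) / (sigma * sqrt(T)) = 1.52443216
d2 = d1 - sigma * sqrt(T) = 1.42943216
exp(-rT) = 0.98437338; exp(-qT) = 0.99925028
C = S_0 * exp(-qT) * N(d1) - K * exp(-rT) * N(d2)
N(d1) = 0.93629960; N(d2) = 0.92355997
C = 9.1700 * 0.99925028 * 0.93629960 - 8.0900 * 0.98437338 * 0.92355997 = 1.2246

Answer: Price = 1.2246


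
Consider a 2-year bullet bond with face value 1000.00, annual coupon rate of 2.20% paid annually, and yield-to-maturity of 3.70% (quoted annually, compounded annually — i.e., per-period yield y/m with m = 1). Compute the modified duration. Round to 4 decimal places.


Coupon per period c = face * coupon_rate / m = 22.000000
Periods per year m = 1; per-period yield y/m = 0.037000
Number of cashflows N = 2
Cashflows (t years, CF_t, discount factor 1/(1+y/m)^(m*t), PV):
  t = 1.0000: CF_t = 22.000000, DF = 0.964320, PV = 21.215043
  t = 2.0000: CF_t = 1022.000000, DF = 0.929913, PV = 950.371454
Price P = sum_t PV_t = 971.586497
First compute Macaulay numerator sum_t t * PV_t:
  t * PV_t at t = 1.0000: 21.215043
  t * PV_t at t = 2.0000: 1900.742908
Macaulay duration D = 1921.957951 / 971.586497 = 1.978165
Modified duration = D / (1 + y/m) = 1.978165 / (1 + 0.037000) = 1.907584

Answer: Modified duration = 1.9076


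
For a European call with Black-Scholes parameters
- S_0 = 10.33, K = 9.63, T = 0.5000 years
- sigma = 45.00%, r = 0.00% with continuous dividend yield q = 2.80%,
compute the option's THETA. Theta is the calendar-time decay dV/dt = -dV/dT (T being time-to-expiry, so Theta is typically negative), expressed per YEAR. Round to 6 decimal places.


d1 = 0.3356213428; d2 = 0.0174232912
phi(d1) = 0.3770945316; exp(-qT) = 0.9860975443; exp(-rT) = 1.0000000000
Theta = -S*exp(-qT)*phi(d1)*sigma/(2*sqrt(T)) - r*K*exp(-rT)*N(d2) + q*S*exp(-qT)*N(d1)
N(d1) = 0.6314217863; N(d2) = 0.5069505359; sqrt(T) = 0.7071067812
Term 1 = -10.3300 * 0.9860975443 * 0.3770945316 * 0.4500 / (2 * 0.7071067812) = -1.2222722429
Term 2 = -0.0000 * 9.6300 * 1.0000000000 * 0.5069505359 = -0.0000000000
Term 3 = 0.0280 * 10.3300 * 0.9860975443 * 0.6314217863 = 0.1800933981
Theta = -1.2222722429 + (-0.0000000000) + (0.1800933981) = -1.042179

Answer: Theta = -1.042179


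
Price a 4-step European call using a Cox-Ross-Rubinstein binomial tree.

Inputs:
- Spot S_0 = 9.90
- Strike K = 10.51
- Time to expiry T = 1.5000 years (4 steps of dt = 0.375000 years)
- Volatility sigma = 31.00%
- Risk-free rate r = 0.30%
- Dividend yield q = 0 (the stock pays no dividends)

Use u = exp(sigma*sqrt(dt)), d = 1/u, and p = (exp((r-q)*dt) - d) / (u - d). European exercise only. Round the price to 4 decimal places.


Answer: Price = V(0,0) = 1.2690

Derivation:
dt = T/N = 0.375000
u = exp(sigma*sqrt(dt)) = 1.209051; d = 1/u = 0.827095
p = (exp((r-q)*dt) - d) / (u - d) = 0.455630
Discount per step: exp(-r*dt) = 0.998876
Stock lattice S(k, i) with i counting down-moves:
  k=0: S(0,0) = 9.9000
  k=1: S(1,0) = 11.9696; S(1,1) = 8.1882
  k=2: S(2,0) = 14.4719; S(2,1) = 9.9000; S(2,2) = 6.7725
  k=3: S(3,0) = 17.4972; S(3,1) = 11.9696; S(3,2) = 8.1882; S(3,3) = 5.6015
  k=4: S(4,0) = 21.1550; S(4,1) = 14.4719; S(4,2) = 9.9000; S(4,3) = 6.7725; S(4,4) = 4.6329
Terminal payoffs V(N, i) = max(S_T - K, 0):
  V(4,0) = 10.645006; V(4,1) = 3.961854; V(4,2) = 0.000000; V(4,3) = 0.000000; V(4,4) = 0.000000
Backward induction: V(k, i) = exp(-r*dt) * [p * V(k+1, i) + (1-p) * V(k+1, i+1)].
  V(3,0) = exp(-r*dt) * [p*10.645006 + (1-p)*3.961854] = 6.999022
  V(3,1) = exp(-r*dt) * [p*3.961854 + (1-p)*0.000000] = 1.803111
  V(3,2) = exp(-r*dt) * [p*0.000000 + (1-p)*0.000000] = 0.000000
  V(3,3) = exp(-r*dt) * [p*0.000000 + (1-p)*0.000000] = 0.000000
  V(2,0) = exp(-r*dt) * [p*6.999022 + (1-p)*1.803111] = 4.165835
  V(2,1) = exp(-r*dt) * [p*1.803111 + (1-p)*0.000000] = 0.820628
  V(2,2) = exp(-r*dt) * [p*0.000000 + (1-p)*0.000000] = 0.000000
  V(1,0) = exp(-r*dt) * [p*4.165835 + (1-p)*0.820628] = 2.342169
  V(1,1) = exp(-r*dt) * [p*0.820628 + (1-p)*0.000000] = 0.373482
  V(0,0) = exp(-r*dt) * [p*2.342169 + (1-p)*0.373482] = 1.269047


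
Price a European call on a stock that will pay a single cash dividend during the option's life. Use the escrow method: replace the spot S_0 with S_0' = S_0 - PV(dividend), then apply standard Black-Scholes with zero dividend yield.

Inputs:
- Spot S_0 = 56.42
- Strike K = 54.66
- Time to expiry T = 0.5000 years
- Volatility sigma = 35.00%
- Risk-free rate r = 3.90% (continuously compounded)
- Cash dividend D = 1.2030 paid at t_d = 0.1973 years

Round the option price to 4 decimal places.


PV(D) = D * exp(-r * t_d) = 1.2030 * 0.99233483 = 1.19377880
S_0' = S_0 - PV(D) = 56.4200 - 1.19377880 = 55.22622120
d1 = (ln(S_0'/K) + (r + sigma^2/2)*T) / (sigma*sqrt(T)) = 0.24417683
d2 = d1 - sigma*sqrt(T) = -0.00331055
exp(-rT) = 0.98068890
N(d1) = 0.59645306; N(d2) = 0.49867929
C = S_0' * N(d1) - K * exp(-rT) * N(d2) = 55.22622120 * 0.59645306 - 54.6600 * 0.98068890 * 0.49867929 = 6.2084

Answer: Price = 6.2084


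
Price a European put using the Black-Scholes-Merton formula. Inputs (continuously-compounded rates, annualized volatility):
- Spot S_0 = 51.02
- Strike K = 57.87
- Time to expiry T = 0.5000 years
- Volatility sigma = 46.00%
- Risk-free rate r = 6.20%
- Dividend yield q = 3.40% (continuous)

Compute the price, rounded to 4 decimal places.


Answer: Price = 10.2348

Derivation:
d1 = (ln(S/K) + (r - q + 0.5*sigma^2) * T) / (sigma * sqrt(T)) = -0.18163852
d2 = d1 - sigma * sqrt(T) = -0.50690764
exp(-rT) = 0.96947557; exp(-qT) = 0.98314368
P = K * exp(-rT) * N(-d2) - S_0 * exp(-qT) * N(-d1)
N(-d1) = 0.57206679; N(-d2) = 0.69389019
P = 57.8700 * 0.96947557 * 0.69389019 - 51.0200 * 0.98314368 * 0.57206679 = 10.2348


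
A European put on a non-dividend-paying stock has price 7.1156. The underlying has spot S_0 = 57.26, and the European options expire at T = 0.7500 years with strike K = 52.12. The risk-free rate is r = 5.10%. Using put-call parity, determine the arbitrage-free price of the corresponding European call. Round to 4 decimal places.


Answer: Call price = 14.2115

Derivation:
Put-call parity: C - P = S_0 * exp(-qT) - K * exp(-rT).
S_0 * exp(-qT) = 57.2600 * 1.00000000 = 57.26000000
K * exp(-rT) = 52.1200 * 0.96247229 = 50.16405590
C = P + S*exp(-qT) - K*exp(-rT)
C = 7.1156 + 57.26000000 - 50.16405590 = 14.2115


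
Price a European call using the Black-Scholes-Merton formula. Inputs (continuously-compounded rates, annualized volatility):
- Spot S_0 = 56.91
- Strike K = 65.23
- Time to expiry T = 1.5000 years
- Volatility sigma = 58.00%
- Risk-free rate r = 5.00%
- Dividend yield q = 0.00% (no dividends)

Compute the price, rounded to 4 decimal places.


d1 = (ln(S/K) + (r - q + 0.5*sigma^2) * T) / (sigma * sqrt(T)) = 0.26867184
d2 = d1 - sigma * sqrt(T) = -0.44168018
exp(-rT) = 0.92774349; exp(-qT) = 1.00000000
C = S_0 * exp(-qT) * N(d1) - K * exp(-rT) * N(d2)
N(d1) = 0.60590889; N(d2) = 0.32936033
C = 56.9100 * 1.00000000 * 0.60590889 - 65.2300 * 0.92774349 * 0.32936033 = 14.5505

Answer: Price = 14.5505


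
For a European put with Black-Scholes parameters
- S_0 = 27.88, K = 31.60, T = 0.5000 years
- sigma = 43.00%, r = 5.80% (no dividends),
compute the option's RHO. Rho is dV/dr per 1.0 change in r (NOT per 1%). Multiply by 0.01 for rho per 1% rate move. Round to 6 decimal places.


d1 = -0.1645175512; d2 = -0.4685734671
phi(d1) = 0.3935797570; exp(-qT) = 1.0000000000; exp(-rT) = 0.9714164645
N(-d2) = 0.6803127268
Rho = -K*T*exp(-rT)*N(-d2) = -31.6000 * 0.5000 * 0.9714164645 * 0.6803127268 = -10.441698

Answer: Rho = -10.441698


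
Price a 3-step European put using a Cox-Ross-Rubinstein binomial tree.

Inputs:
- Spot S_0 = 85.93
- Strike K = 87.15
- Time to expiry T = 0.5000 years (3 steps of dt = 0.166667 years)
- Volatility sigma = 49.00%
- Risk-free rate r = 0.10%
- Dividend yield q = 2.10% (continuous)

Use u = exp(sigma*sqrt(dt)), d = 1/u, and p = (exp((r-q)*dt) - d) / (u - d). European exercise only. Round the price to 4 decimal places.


dt = T/N = 0.166667
u = exp(sigma*sqrt(dt)) = 1.221454; d = 1/u = 0.818697
p = (exp((r-q)*dt) - d) / (u - d) = 0.441893
Discount per step: exp(-r*dt) = 0.999833
Stock lattice S(k, i) with i counting down-moves:
  k=0: S(0,0) = 85.9300
  k=1: S(1,0) = 104.9595; S(1,1) = 70.3506
  k=2: S(2,0) = 128.2032; S(2,1) = 85.9300; S(2,2) = 57.5958
  k=3: S(3,0) = 156.5942; S(3,1) = 104.9595; S(3,2) = 70.3506; S(3,3) = 47.1535
Terminal payoffs V(N, i) = max(K - S_T, 0):
  V(3,0) = 0.000000; V(3,1) = 0.000000; V(3,2) = 16.799397; V(3,3) = 39.996510
Backward induction: V(k, i) = exp(-r*dt) * [p * V(k+1, i) + (1-p) * V(k+1, i+1)].
  V(2,0) = exp(-r*dt) * [p*0.000000 + (1-p)*0.000000] = 0.000000
  V(2,1) = exp(-r*dt) * [p*0.000000 + (1-p)*16.799397] = 9.374296
  V(2,2) = exp(-r*dt) * [p*16.799397 + (1-p)*39.996510] = 29.740907
  V(1,0) = exp(-r*dt) * [p*0.000000 + (1-p)*9.374296] = 5.230986
  V(1,1) = exp(-r*dt) * [p*9.374296 + (1-p)*29.740907] = 20.737584
  V(0,0) = exp(-r*dt) * [p*5.230986 + (1-p)*20.737584] = 13.883010

Answer: Price = V(0,0) = 13.8830


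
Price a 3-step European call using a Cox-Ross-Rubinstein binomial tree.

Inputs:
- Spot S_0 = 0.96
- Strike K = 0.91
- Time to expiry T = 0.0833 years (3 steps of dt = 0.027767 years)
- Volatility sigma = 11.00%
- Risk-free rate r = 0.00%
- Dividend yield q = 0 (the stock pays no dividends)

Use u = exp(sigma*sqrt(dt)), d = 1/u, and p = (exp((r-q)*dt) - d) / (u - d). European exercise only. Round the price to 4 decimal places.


dt = T/N = 0.027767
u = exp(sigma*sqrt(dt)) = 1.018499; d = 1/u = 0.981837
p = (exp((r-q)*dt) - d) / (u - d) = 0.495418
Discount per step: exp(-r*dt) = 1.000000
Stock lattice S(k, i) with i counting down-moves:
  k=0: S(0,0) = 0.9600
  k=1: S(1,0) = 0.9778; S(1,1) = 0.9426
  k=2: S(2,0) = 0.9958; S(2,1) = 0.9600; S(2,2) = 0.9254
  k=3: S(3,0) = 1.0143; S(3,1) = 0.9778; S(3,2) = 0.9426; S(3,3) = 0.9086
Terminal payoffs V(N, i) = max(S_T - K, 0):
  V(3,0) = 0.104268; V(3,1) = 0.067759; V(3,2) = 0.032564; V(3,3) = 0.000000
Backward induction: V(k, i) = exp(-r*dt) * [p * V(k+1, i) + (1-p) * V(k+1, i+1)].
  V(2,0) = exp(-r*dt) * [p*0.104268 + (1-p)*0.067759] = 0.085846
  V(2,1) = exp(-r*dt) * [p*0.067759 + (1-p)*0.032564] = 0.050000
  V(2,2) = exp(-r*dt) * [p*0.032564 + (1-p)*0.000000] = 0.016133
  V(1,0) = exp(-r*dt) * [p*0.085846 + (1-p)*0.050000] = 0.067759
  V(1,1) = exp(-r*dt) * [p*0.050000 + (1-p)*0.016133] = 0.032911
  V(0,0) = exp(-r*dt) * [p*0.067759 + (1-p)*0.032911] = 0.050175

Answer: Price = V(0,0) = 0.0502


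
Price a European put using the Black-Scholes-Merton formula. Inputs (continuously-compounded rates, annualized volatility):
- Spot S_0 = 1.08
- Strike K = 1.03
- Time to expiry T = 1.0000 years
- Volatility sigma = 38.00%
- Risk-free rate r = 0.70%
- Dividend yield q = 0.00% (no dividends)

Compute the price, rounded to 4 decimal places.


Answer: Price = 0.1314

Derivation:
d1 = (ln(S/K) + (r - q + 0.5*sigma^2) * T) / (sigma * sqrt(T)) = 0.33316379
d2 = d1 - sigma * sqrt(T) = -0.04683621
exp(-rT) = 0.99302444; exp(-qT) = 1.00000000
P = K * exp(-rT) * N(-d2) - S_0 * exp(-qT) * N(-d1)
N(-d1) = 0.36950533; N(-d2) = 0.51867812
P = 1.0300 * 0.99302444 * 0.51867812 - 1.0800 * 1.00000000 * 0.36950533 = 0.1314


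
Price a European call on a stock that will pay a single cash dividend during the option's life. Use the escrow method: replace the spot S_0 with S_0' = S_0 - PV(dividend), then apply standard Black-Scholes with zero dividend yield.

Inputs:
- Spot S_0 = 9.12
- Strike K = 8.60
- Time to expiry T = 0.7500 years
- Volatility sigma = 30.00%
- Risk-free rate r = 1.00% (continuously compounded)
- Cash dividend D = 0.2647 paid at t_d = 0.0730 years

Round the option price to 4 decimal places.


Answer: Price = 1.0676

Derivation:
PV(D) = D * exp(-r * t_d) = 0.2647 * 0.99927027 = 0.26450684
S_0' = S_0 - PV(D) = 9.1200 - 0.26450684 = 8.85549316
d1 = (ln(S_0'/K) + (r + sigma^2/2)*T) / (sigma*sqrt(T)) = 0.27145377
d2 = d1 - sigma*sqrt(T) = 0.01164615
exp(-rT) = 0.99252805
N(d1) = 0.60697898; N(d2) = 0.50464604
C = S_0' * N(d1) - K * exp(-rT) * N(d2) = 8.85549316 * 0.60697898 - 8.6000 * 0.99252805 * 0.50464604 = 1.0676


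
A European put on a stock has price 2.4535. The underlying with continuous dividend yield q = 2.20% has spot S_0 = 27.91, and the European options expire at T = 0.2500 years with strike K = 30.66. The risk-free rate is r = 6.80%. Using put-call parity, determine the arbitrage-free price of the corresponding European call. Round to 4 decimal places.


Answer: Call price = 0.0672

Derivation:
Put-call parity: C - P = S_0 * exp(-qT) - K * exp(-rT).
S_0 * exp(-qT) = 27.9100 * 0.99451510 = 27.75691637
K * exp(-rT) = 30.6600 * 0.98314368 = 30.14318537
C = P + S*exp(-qT) - K*exp(-rT)
C = 2.4535 + 27.75691637 - 30.14318537 = 0.0672


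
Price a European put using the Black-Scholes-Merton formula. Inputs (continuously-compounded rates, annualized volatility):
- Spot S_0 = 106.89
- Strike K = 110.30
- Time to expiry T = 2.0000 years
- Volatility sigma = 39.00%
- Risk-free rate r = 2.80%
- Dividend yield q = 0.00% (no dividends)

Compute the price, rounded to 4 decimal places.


d1 = (ln(S/K) + (r - q + 0.5*sigma^2) * T) / (sigma * sqrt(T)) = 0.32036713
d2 = d1 - sigma * sqrt(T) = -0.23117616
exp(-rT) = 0.94553914; exp(-qT) = 1.00000000
P = K * exp(-rT) * N(-d2) - S_0 * exp(-qT) * N(-d1)
N(-d1) = 0.37434502; N(-d2) = 0.59141102
P = 110.3000 * 0.94553914 * 0.59141102 - 106.8900 * 1.00000000 * 0.37434502 = 21.6663

Answer: Price = 21.6663


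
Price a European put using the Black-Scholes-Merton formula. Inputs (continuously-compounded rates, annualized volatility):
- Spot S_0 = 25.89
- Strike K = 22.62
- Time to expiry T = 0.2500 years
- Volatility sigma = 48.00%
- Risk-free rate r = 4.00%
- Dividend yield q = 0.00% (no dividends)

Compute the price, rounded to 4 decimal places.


d1 = (ln(S/K) + (r - q + 0.5*sigma^2) * T) / (sigma * sqrt(T)) = 0.72425968
d2 = d1 - sigma * sqrt(T) = 0.48425968
exp(-rT) = 0.99004983; exp(-qT) = 1.00000000
P = K * exp(-rT) * N(-d2) - S_0 * exp(-qT) * N(-d1)
N(-d1) = 0.23445316; N(-d2) = 0.31410079
P = 22.6200 * 0.99004983 * 0.31410079 - 25.8900 * 1.00000000 * 0.23445316 = 0.9643

Answer: Price = 0.9643


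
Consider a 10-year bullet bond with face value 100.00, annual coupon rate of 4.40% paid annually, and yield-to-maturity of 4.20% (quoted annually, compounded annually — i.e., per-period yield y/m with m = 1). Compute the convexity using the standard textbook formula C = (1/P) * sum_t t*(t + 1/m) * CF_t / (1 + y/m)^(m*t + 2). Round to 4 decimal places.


Coupon per period c = face * coupon_rate / m = 4.400000
Periods per year m = 1; per-period yield y/m = 0.042000
Number of cashflows N = 10
Cashflows (t years, CF_t, discount factor 1/(1+y/m)^(m*t), PV):
  t = 1.0000: CF_t = 4.400000, DF = 0.959693, PV = 4.222649
  t = 2.0000: CF_t = 4.400000, DF = 0.921010, PV = 4.052446
  t = 3.0000: CF_t = 4.400000, DF = 0.883887, PV = 3.889104
  t = 4.0000: CF_t = 4.400000, DF = 0.848260, PV = 3.732345
  t = 5.0000: CF_t = 4.400000, DF = 0.814069, PV = 3.581905
  t = 6.0000: CF_t = 4.400000, DF = 0.781257, PV = 3.437529
  t = 7.0000: CF_t = 4.400000, DF = 0.749766, PV = 3.298972
  t = 8.0000: CF_t = 4.400000, DF = 0.719545, PV = 3.166000
  t = 9.0000: CF_t = 4.400000, DF = 0.690543, PV = 3.038388
  t = 10.0000: CF_t = 104.400000, DF = 0.662709, PV = 69.186810
Price P = sum_t PV_t = 101.606148
Convexity numerator sum_t t*(t + 1/m) * CF_t / (1+y/m)^(m*t + 2):
  t = 1.0000: term = 7.778207
  t = 2.0000: term = 22.394071
  t = 3.0000: term = 42.982862
  t = 4.0000: term = 68.750579
  t = 5.0000: term = 98.969163
  t = 6.0000: term = 132.972004
  t = 7.0000: term = 170.149718
  t = 8.0000: term = 209.946183
  t = 9.0000: term = 251.854826
  t = 10.0000: term = 7009.395352
Convexity = (1/P) * sum = 8015.192965 / 101.606148 = 78.884921

Answer: Convexity = 78.8849


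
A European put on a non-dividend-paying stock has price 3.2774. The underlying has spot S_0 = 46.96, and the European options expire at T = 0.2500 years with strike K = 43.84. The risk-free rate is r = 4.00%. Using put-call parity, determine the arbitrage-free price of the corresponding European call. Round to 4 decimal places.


Put-call parity: C - P = S_0 * exp(-qT) - K * exp(-rT).
S_0 * exp(-qT) = 46.9600 * 1.00000000 = 46.96000000
K * exp(-rT) = 43.8400 * 0.99004983 = 43.40378471
C = P + S*exp(-qT) - K*exp(-rT)
C = 3.2774 + 46.96000000 - 43.40378471 = 6.8336

Answer: Call price = 6.8336


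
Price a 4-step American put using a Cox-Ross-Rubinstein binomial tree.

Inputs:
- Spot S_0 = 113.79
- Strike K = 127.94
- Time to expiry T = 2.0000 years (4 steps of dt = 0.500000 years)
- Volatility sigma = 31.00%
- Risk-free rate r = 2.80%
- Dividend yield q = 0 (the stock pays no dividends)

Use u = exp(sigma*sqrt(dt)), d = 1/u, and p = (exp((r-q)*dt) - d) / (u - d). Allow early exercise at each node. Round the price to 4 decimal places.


Answer: Price = V(0,0) = 26.1264

Derivation:
dt = T/N = 0.500000
u = exp(sigma*sqrt(dt)) = 1.245084; d = 1/u = 0.803159
p = (exp((r-q)*dt) - d) / (u - d) = 0.477320
Discount per step: exp(-r*dt) = 0.986098
Stock lattice S(k, i) with i counting down-moves:
  k=0: S(0,0) = 113.7900
  k=1: S(1,0) = 141.6781; S(1,1) = 91.3914
  k=2: S(2,0) = 176.4012; S(2,1) = 113.7900; S(2,2) = 73.4018
  k=3: S(3,0) = 219.6343; S(3,1) = 141.6781; S(3,2) = 91.3914; S(3,3) = 58.9533
  k=4: S(4,0) = 273.4632; S(4,1) = 176.4012; S(4,2) = 113.7900; S(4,3) = 73.4018; S(4,4) = 47.3488
Terminal payoffs V(N, i) = max(K - S_T, 0):
  V(4,0) = 0.000000; V(4,1) = 0.000000; V(4,2) = 14.150000; V(4,3) = 54.538201; V(4,4) = 80.591164
Backward induction: V(k, i) = exp(-r*dt) * [p * V(k+1, i) + (1-p) * V(k+1, i+1)]; then take max(V_cont, immediate exercise) for American.
  V(3,0) = exp(-r*dt) * [p*0.000000 + (1-p)*0.000000] = 0.000000; exercise = 0.000000; V(3,0) = max -> 0.000000
  V(3,1) = exp(-r*dt) * [p*0.000000 + (1-p)*14.150000] = 7.293101; exercise = 0.000000; V(3,1) = max -> 7.293101
  V(3,2) = exp(-r*dt) * [p*14.150000 + (1-p)*54.538201] = 34.769905; exercise = 36.548585; V(3,2) = max -> 36.548585
  V(3,3) = exp(-r*dt) * [p*54.538201 + (1-p)*80.591164] = 67.208036; exercise = 68.986716; V(3,3) = max -> 68.986716
  V(2,0) = exp(-r*dt) * [p*0.000000 + (1-p)*7.293101] = 3.758963; exercise = 0.000000; V(2,0) = max -> 3.758963
  V(2,1) = exp(-r*dt) * [p*7.293101 + (1-p)*36.548585] = 22.270381; exercise = 14.150000; V(2,1) = max -> 22.270381
  V(2,2) = exp(-r*dt) * [p*36.548585 + (1-p)*68.986716] = 52.759521; exercise = 54.538201; V(2,2) = max -> 54.538201
  V(1,0) = exp(-r*dt) * [p*3.758963 + (1-p)*22.270381] = 13.247739; exercise = 0.000000; V(1,0) = max -> 13.247739
  V(1,1) = exp(-r*dt) * [p*22.270381 + (1-p)*54.538201] = 38.592039; exercise = 36.548585; V(1,1) = max -> 38.592039
  V(0,0) = exp(-r*dt) * [p*13.247739 + (1-p)*38.592039] = 26.126358; exercise = 14.150000; V(0,0) = max -> 26.126358


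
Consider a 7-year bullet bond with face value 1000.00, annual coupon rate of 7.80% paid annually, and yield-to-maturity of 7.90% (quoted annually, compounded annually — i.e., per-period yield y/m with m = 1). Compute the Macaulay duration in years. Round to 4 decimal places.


Coupon per period c = face * coupon_rate / m = 78.000000
Periods per year m = 1; per-period yield y/m = 0.079000
Number of cashflows N = 7
Cashflows (t years, CF_t, discount factor 1/(1+y/m)^(m*t), PV):
  t = 1.0000: CF_t = 78.000000, DF = 0.926784, PV = 72.289157
  t = 2.0000: CF_t = 78.000000, DF = 0.858929, PV = 66.996438
  t = 3.0000: CF_t = 78.000000, DF = 0.796041, PV = 62.091231
  t = 4.0000: CF_t = 78.000000, DF = 0.737758, PV = 57.545163
  t = 5.0000: CF_t = 78.000000, DF = 0.683743, PV = 53.331940
  t = 6.0000: CF_t = 78.000000, DF = 0.633682, PV = 49.427192
  t = 7.0000: CF_t = 1078.000000, DF = 0.587286, PV = 633.094657
Price P = sum_t PV_t = 994.775776
Macaulay numerator sum_t t * PV_t:
  t * PV_t at t = 1.0000: 72.289157
  t * PV_t at t = 2.0000: 133.992876
  t * PV_t at t = 3.0000: 186.273692
  t * PV_t at t = 4.0000: 230.180652
  t * PV_t at t = 5.0000: 266.659698
  t * PV_t at t = 6.0000: 296.563149
  t * PV_t at t = 7.0000: 4431.662597
Macaulay duration D = (sum_t t * PV_t) / P = 5617.621821 / 994.775776 = 5.647124

Answer: Macaulay duration = 5.6471 years


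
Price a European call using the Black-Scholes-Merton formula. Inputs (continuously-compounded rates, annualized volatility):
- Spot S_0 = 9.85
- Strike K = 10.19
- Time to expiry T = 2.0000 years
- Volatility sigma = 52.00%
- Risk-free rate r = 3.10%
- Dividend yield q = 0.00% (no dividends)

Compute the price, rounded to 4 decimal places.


d1 = (ln(S/K) + (r - q + 0.5*sigma^2) * T) / (sigma * sqrt(T)) = 0.40585836
d2 = d1 - sigma * sqrt(T) = -0.32953269
exp(-rT) = 0.93988289; exp(-qT) = 1.00000000
C = S_0 * exp(-qT) * N(d1) - K * exp(-rT) * N(d2)
N(d1) = 0.65757666; N(d2) = 0.37087654
C = 9.8500 * 1.00000000 * 0.65757666 - 10.1900 * 0.93988289 * 0.37087654 = 2.9251

Answer: Price = 2.9251


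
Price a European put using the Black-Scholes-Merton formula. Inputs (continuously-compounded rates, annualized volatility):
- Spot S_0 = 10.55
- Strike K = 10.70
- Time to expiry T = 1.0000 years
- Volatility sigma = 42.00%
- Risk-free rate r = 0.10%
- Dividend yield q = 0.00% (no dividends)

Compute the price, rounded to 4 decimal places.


d1 = (ln(S/K) + (r - q + 0.5*sigma^2) * T) / (sigma * sqrt(T)) = 0.17876695
d2 = d1 - sigma * sqrt(T) = -0.24123305
exp(-rT) = 0.99900050; exp(-qT) = 1.00000000
P = K * exp(-rT) * N(-d2) - S_0 * exp(-qT) * N(-d1)
N(-d1) = 0.42906035; N(-d2) = 0.59531275
P = 10.7000 * 0.99900050 * 0.59531275 - 10.5500 * 1.00000000 * 0.42906035 = 1.8369

Answer: Price = 1.8369


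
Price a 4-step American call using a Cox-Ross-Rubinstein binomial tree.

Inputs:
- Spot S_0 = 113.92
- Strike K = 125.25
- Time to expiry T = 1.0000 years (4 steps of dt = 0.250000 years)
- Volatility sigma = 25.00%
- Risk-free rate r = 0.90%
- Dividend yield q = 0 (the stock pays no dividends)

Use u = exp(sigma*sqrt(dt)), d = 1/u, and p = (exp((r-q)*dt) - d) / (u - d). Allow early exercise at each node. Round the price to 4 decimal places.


dt = T/N = 0.250000
u = exp(sigma*sqrt(dt)) = 1.133148; d = 1/u = 0.882497
p = (exp((r-q)*dt) - d) / (u - d) = 0.477777
Discount per step: exp(-r*dt) = 0.997753
Stock lattice S(k, i) with i counting down-moves:
  k=0: S(0,0) = 113.9200
  k=1: S(1,0) = 129.0883; S(1,1) = 100.5340
  k=2: S(2,0) = 146.2762; S(2,1) = 113.9200; S(2,2) = 88.7210
  k=3: S(3,0) = 165.7526; S(3,1) = 129.0883; S(3,2) = 100.5340; S(3,3) = 78.2960
  k=4: S(4,0) = 187.8223; S(4,1) = 146.2762; S(4,2) = 113.9200; S(4,3) = 88.7210; S(4,4) = 69.0960
Terminal payoffs V(N, i) = max(S_T - K, 0):
  V(4,0) = 62.572327; V(4,1) = 21.026175; V(4,2) = 0.000000; V(4,3) = 0.000000; V(4,4) = 0.000000
Backward induction: V(k, i) = exp(-r*dt) * [p * V(k+1, i) + (1-p) * V(k+1, i+1)]; then take max(V_cont, immediate exercise) for American.
  V(3,0) = exp(-r*dt) * [p*62.572327 + (1-p)*21.026175] = 40.784118; exercise = 40.502622; V(3,0) = max -> 40.784118
  V(3,1) = exp(-r*dt) * [p*21.026175 + (1-p)*0.000000] = 10.023252; exercise = 3.838272; V(3,1) = max -> 10.023252
  V(3,2) = exp(-r*dt) * [p*0.000000 + (1-p)*0.000000] = 0.000000; exercise = 0.000000; V(3,2) = max -> 0.000000
  V(3,3) = exp(-r*dt) * [p*0.000000 + (1-p)*0.000000] = 0.000000; exercise = 0.000000; V(3,3) = max -> 0.000000
  V(2,0) = exp(-r*dt) * [p*40.784118 + (1-p)*10.023252] = 24.664539; exercise = 21.026175; V(2,0) = max -> 24.664539
  V(2,1) = exp(-r*dt) * [p*10.023252 + (1-p)*0.000000] = 4.778120; exercise = 0.000000; V(2,1) = max -> 4.778120
  V(2,2) = exp(-r*dt) * [p*0.000000 + (1-p)*0.000000] = 0.000000; exercise = 0.000000; V(2,2) = max -> 0.000000
  V(1,0) = exp(-r*dt) * [p*24.664539 + (1-p)*4.778120] = 14.247308; exercise = 3.838272; V(1,0) = max -> 14.247308
  V(1,1) = exp(-r*dt) * [p*4.778120 + (1-p)*0.000000] = 2.277747; exercise = 0.000000; V(1,1) = max -> 2.277747
  V(0,0) = exp(-r*dt) * [p*14.247308 + (1-p)*2.277747] = 7.978560; exercise = 0.000000; V(0,0) = max -> 7.978560

Answer: Price = V(0,0) = 7.9786


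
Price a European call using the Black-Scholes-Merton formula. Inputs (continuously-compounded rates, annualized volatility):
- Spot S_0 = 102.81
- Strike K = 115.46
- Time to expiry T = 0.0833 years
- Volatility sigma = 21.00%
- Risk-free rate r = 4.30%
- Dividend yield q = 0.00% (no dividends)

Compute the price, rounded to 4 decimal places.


Answer: Price = 0.0817

Derivation:
d1 = (ln(S/K) + (r - q + 0.5*sigma^2) * T) / (sigma * sqrt(T)) = -1.82516901
d2 = d1 - sigma * sqrt(T) = -1.88577867
exp(-rT) = 0.99642451; exp(-qT) = 1.00000000
C = S_0 * exp(-qT) * N(d1) - K * exp(-rT) * N(d2)
N(d1) = 0.03398776; N(d2) = 0.02966239
C = 102.8100 * 1.00000000 * 0.03398776 - 115.4600 * 0.99642451 * 0.02966239 = 0.0817


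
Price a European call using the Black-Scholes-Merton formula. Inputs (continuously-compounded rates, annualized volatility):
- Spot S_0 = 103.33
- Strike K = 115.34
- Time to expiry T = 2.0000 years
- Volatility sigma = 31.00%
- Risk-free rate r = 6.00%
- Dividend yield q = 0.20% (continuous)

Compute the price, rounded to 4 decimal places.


d1 = (ln(S/K) + (r - q + 0.5*sigma^2) * T) / (sigma * sqrt(T)) = 0.23298818
d2 = d1 - sigma * sqrt(T) = -0.20541803
exp(-rT) = 0.88692044; exp(-qT) = 0.99600799
C = S_0 * exp(-qT) * N(d1) - K * exp(-rT) * N(d2)
N(d1) = 0.59211471; N(d2) = 0.41862277
C = 103.3300 * 0.99600799 * 0.59211471 - 115.3400 * 0.88692044 * 0.41862277 = 18.1149

Answer: Price = 18.1149


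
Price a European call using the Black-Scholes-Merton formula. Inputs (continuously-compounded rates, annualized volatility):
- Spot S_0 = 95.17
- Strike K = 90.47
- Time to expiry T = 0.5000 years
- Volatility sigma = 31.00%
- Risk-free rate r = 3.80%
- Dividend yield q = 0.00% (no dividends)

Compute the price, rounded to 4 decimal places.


Answer: Price = 11.6278

Derivation:
d1 = (ln(S/K) + (r - q + 0.5*sigma^2) * T) / (sigma * sqrt(T)) = 0.42732726
d2 = d1 - sigma * sqrt(T) = 0.20812416
exp(-rT) = 0.98117936; exp(-qT) = 1.00000000
C = S_0 * exp(-qT) * N(d1) - K * exp(-rT) * N(d2)
N(d1) = 0.66542951; N(d2) = 0.58243399
C = 95.1700 * 1.00000000 * 0.66542951 - 90.4700 * 0.98117936 * 0.58243399 = 11.6278


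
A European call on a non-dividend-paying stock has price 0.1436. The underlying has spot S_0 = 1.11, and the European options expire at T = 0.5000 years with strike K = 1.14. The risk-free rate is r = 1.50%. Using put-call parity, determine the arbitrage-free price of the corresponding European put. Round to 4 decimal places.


Put-call parity: C - P = S_0 * exp(-qT) - K * exp(-rT).
S_0 * exp(-qT) = 1.1100 * 1.00000000 = 1.11000000
K * exp(-rT) = 1.1400 * 0.99252805 = 1.13148198
P = C - S*exp(-qT) + K*exp(-rT)
P = 0.1436 - 1.11000000 + 1.13148198 = 0.1651

Answer: Put price = 0.1651


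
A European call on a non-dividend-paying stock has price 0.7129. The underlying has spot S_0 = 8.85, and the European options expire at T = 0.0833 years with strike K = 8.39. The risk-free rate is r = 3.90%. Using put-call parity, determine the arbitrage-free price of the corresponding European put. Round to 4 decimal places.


Put-call parity: C - P = S_0 * exp(-qT) - K * exp(-rT).
S_0 * exp(-qT) = 8.8500 * 1.00000000 = 8.85000000
K * exp(-rT) = 8.3900 * 0.99675657 = 8.36278763
P = C - S*exp(-qT) + K*exp(-rT)
P = 0.7129 - 8.85000000 + 8.36278763 = 0.2257

Answer: Put price = 0.2257


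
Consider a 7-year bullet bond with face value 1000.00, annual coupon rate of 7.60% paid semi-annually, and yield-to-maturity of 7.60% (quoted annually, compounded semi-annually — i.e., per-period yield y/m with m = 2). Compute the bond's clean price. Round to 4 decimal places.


Coupon per period c = face * coupon_rate / m = 38.000000
Periods per year m = 2; per-period yield y/m = 0.038000
Number of cashflows N = 14
Cashflows (t years, CF_t, discount factor 1/(1+y/m)^(m*t), PV):
  t = 0.5000: CF_t = 38.000000, DF = 0.963391, PV = 36.608863
  t = 1.0000: CF_t = 38.000000, DF = 0.928122, PV = 35.268654
  t = 1.5000: CF_t = 38.000000, DF = 0.894145, PV = 33.977509
  t = 2.0000: CF_t = 38.000000, DF = 0.861411, PV = 32.733631
  t = 2.5000: CF_t = 38.000000, DF = 0.829876, PV = 31.535290
  t = 3.0000: CF_t = 38.000000, DF = 0.799495, PV = 30.380819
  t = 3.5000: CF_t = 38.000000, DF = 0.770227, PV = 29.268612
  t = 4.0000: CF_t = 38.000000, DF = 0.742030, PV = 28.197121
  t = 4.5000: CF_t = 38.000000, DF = 0.714865, PV = 27.164856
  t = 5.0000: CF_t = 38.000000, DF = 0.688694, PV = 26.170382
  t = 5.5000: CF_t = 38.000000, DF = 0.663482, PV = 25.212314
  t = 6.0000: CF_t = 38.000000, DF = 0.639193, PV = 24.289320
  t = 6.5000: CF_t = 38.000000, DF = 0.615793, PV = 23.400115
  t = 7.0000: CF_t = 1038.000000, DF = 0.593249, PV = 615.792513
Price P = sum_t PV_t = 1000.000000

Answer: Price = 1000.0000


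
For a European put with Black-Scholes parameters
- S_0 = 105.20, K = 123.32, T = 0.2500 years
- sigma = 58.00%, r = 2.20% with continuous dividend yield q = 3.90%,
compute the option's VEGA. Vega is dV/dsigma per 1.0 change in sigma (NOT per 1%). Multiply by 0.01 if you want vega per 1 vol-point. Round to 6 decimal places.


d1 = -0.4176527680; d2 = -0.7076527680
phi(d1) = 0.3656219326; exp(-qT) = 0.9902973771; exp(-rT) = 0.9945150973
Vega = S * exp(-qT) * phi(d1) * sqrt(T) = 105.2000 * 0.9902973771 * 0.3656219326 * 0.5000000000 = 19.045116

Answer: Vega = 19.045116


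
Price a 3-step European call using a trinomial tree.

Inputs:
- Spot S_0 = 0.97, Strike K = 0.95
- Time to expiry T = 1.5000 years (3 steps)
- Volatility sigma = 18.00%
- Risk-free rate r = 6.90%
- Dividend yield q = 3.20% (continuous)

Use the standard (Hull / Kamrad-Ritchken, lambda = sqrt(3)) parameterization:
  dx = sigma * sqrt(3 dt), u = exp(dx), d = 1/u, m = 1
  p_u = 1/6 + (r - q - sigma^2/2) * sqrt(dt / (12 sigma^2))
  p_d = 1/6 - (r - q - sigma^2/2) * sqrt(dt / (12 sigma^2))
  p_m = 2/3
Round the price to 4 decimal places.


Answer: Price = V(0,0) = 0.1124

Derivation:
dt = T/N = 0.500000; dx = sigma*sqrt(3*dt) = 0.220454
u = exp(dx) = 1.246643; d = 1/u = 0.802154
p_u = 0.190254, p_m = 0.666667, p_d = 0.143079
Discount per step: exp(-r*dt) = 0.966088
Stock lattice S(k, j) with j the centered position index:
  k=0: S(0,+0) = 0.9700
  k=1: S(1,-1) = 0.7781; S(1,+0) = 0.9700; S(1,+1) = 1.2092
  k=2: S(2,-2) = 0.6241; S(2,-1) = 0.7781; S(2,+0) = 0.9700; S(2,+1) = 1.2092; S(2,+2) = 1.5075
  k=3: S(3,-3) = 0.5007; S(3,-2) = 0.6241; S(3,-1) = 0.7781; S(3,+0) = 0.9700; S(3,+1) = 1.2092; S(3,+2) = 1.5075; S(3,+3) = 1.8793
Terminal payoffs V(N, j) = max(S_T - K, 0):
  V(3,-3) = 0.000000; V(3,-2) = 0.000000; V(3,-1) = 0.000000; V(3,+0) = 0.020000; V(3,+1) = 0.259243; V(3,+2) = 0.557494; V(3,+3) = 0.929307
Backward induction: V(k, j) = exp(-r*dt) * [p_u * V(k+1, j+1) + p_m * V(k+1, j) + p_d * V(k+1, j-1)]
  V(2,-2) = exp(-r*dt) * [p_u*0.000000 + p_m*0.000000 + p_d*0.000000] = 0.000000
  V(2,-1) = exp(-r*dt) * [p_u*0.020000 + p_m*0.000000 + p_d*0.000000] = 0.003676
  V(2,+0) = exp(-r*dt) * [p_u*0.259243 + p_m*0.020000 + p_d*0.000000] = 0.060531
  V(2,+1) = exp(-r*dt) * [p_u*0.557494 + p_m*0.259243 + p_d*0.020000] = 0.272201
  V(2,+2) = exp(-r*dt) * [p_u*0.929307 + p_m*0.557494 + p_d*0.259243] = 0.565703
  V(1,-1) = exp(-r*dt) * [p_u*0.060531 + p_m*0.003676 + p_d*0.000000] = 0.013493
  V(1,+0) = exp(-r*dt) * [p_u*0.272201 + p_m*0.060531 + p_d*0.003676] = 0.089525
  V(1,+1) = exp(-r*dt) * [p_u*0.565703 + p_m*0.272201 + p_d*0.060531] = 0.287658
  V(0,+0) = exp(-r*dt) * [p_u*0.287658 + p_m*0.089525 + p_d*0.013493] = 0.112397


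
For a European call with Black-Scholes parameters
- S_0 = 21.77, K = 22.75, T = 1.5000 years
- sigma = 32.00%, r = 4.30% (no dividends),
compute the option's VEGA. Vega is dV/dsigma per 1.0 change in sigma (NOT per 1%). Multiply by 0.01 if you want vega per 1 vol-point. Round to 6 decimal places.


d1 = 0.2481836527; d2 = -0.1437347062
phi(d1) = 0.3868430995; exp(-qT) = 1.0000000000; exp(-rT) = 0.9375361143
Vega = S * exp(-qT) * phi(d1) * sqrt(T) = 21.7700 * 1.0000000000 * 0.3868430995 * 1.2247448714 = 10.314280

Answer: Vega = 10.314280


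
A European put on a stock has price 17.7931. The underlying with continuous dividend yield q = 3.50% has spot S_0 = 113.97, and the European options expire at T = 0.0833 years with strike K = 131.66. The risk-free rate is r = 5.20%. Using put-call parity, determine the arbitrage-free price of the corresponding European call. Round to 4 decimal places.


Put-call parity: C - P = S_0 * exp(-qT) - K * exp(-rT).
S_0 * exp(-qT) = 113.9700 * 0.99708875 = 113.63820438
K * exp(-rT) = 131.6600 * 0.99567777 = 131.09093491
C = P + S*exp(-qT) - K*exp(-rT)
C = 17.7931 + 113.63820438 - 131.09093491 = 0.3404

Answer: Call price = 0.3404


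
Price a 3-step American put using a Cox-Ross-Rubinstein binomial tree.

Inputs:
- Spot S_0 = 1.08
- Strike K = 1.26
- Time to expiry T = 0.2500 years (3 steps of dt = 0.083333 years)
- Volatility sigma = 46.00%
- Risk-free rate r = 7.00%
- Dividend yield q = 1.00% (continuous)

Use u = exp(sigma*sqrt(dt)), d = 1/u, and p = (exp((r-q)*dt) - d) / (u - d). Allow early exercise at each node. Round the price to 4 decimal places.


dt = T/N = 0.083333
u = exp(sigma*sqrt(dt)) = 1.142011; d = 1/u = 0.875648
p = (exp((r-q)*dt) - d) / (u - d) = 0.485669
Discount per step: exp(-r*dt) = 0.994184
Stock lattice S(k, i) with i counting down-moves:
  k=0: S(0,0) = 1.0800
  k=1: S(1,0) = 1.2334; S(1,1) = 0.9457
  k=2: S(2,0) = 1.4085; S(2,1) = 1.0800; S(2,2) = 0.8281
  k=3: S(3,0) = 1.6085; S(3,1) = 1.2334; S(3,2) = 0.9457; S(3,3) = 0.7251
Terminal payoffs V(N, i) = max(K - S_T, 0):
  V(3,0) = 0.000000; V(3,1) = 0.026628; V(3,2) = 0.314300; V(3,3) = 0.534875
Backward induction: V(k, i) = exp(-r*dt) * [p * V(k+1, i) + (1-p) * V(k+1, i+1)]; then take max(V_cont, immediate exercise) for American.
  V(2,0) = exp(-r*dt) * [p*0.000000 + (1-p)*0.026628] = 0.013616; exercise = 0.000000; V(2,0) = max -> 0.013616
  V(2,1) = exp(-r*dt) * [p*0.026628 + (1-p)*0.314300] = 0.173571; exercise = 0.180000; V(2,1) = max -> 0.180000
  V(2,2) = exp(-r*dt) * [p*0.314300 + (1-p)*0.534875] = 0.425260; exercise = 0.431899; V(2,2) = max -> 0.431899
  V(1,0) = exp(-r*dt) * [p*0.013616 + (1-p)*0.180000] = 0.098615; exercise = 0.026628; V(1,0) = max -> 0.098615
  V(1,1) = exp(-r*dt) * [p*0.180000 + (1-p)*0.431899] = 0.307759; exercise = 0.314300; V(1,1) = max -> 0.314300
  V(0,0) = exp(-r*dt) * [p*0.098615 + (1-p)*0.314300] = 0.208330; exercise = 0.180000; V(0,0) = max -> 0.208330

Answer: Price = V(0,0) = 0.2083
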